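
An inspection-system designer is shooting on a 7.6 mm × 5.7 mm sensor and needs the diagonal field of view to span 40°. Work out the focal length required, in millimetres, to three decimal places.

Sensor diagonal = √(7.6² + 5.7²) = √90.2500 ≈ 9.5000 mm.
From α = 2·arctan(d/2f) we get f = d / (2·tan(α/2)).
With d = 9.5000 mm and α/2 = 20°, tan(α/2) ≈ 0.36397, so f ≈ 9.5000 / 0.72794 ≈ 13.0505 mm.

13.051 mm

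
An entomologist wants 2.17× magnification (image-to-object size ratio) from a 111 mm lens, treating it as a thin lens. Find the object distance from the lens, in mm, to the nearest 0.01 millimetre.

162.15 mm

With m = dᵢ/dₒ and 1/f = 1/dₒ + 1/dᵢ, substituting dᵢ = m·dₒ gives 1/f = (1 + 1/m)/dₒ, hence dₒ = f·(1 + 1/m).
dₒ = 111 × (1 + 1/2.17) = 111 × 1.46083 ≈ 162.152 mm.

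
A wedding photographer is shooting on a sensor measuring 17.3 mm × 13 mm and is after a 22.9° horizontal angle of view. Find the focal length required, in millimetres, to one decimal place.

From α = 2·arctan(w/2f) we get f = w / (2·tan(α/2)).
With w = 17.3 mm and α/2 = 11.45°, tan(α/2) ≈ 0.20254, so f ≈ 17.3 / 0.40509 ≈ 42.7068 mm.

42.7 mm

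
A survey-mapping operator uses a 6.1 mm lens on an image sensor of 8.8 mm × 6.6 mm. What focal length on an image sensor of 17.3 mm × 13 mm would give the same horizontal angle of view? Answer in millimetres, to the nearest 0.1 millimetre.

12.0 mm

Equal angle of view means equal width/f ratio, so f₂ = f₁ · (width₂/width₁) = 6.1 × 17.3/8.8.
f₂ = 6.1 × 1.96591 ≈ 11.992 mm.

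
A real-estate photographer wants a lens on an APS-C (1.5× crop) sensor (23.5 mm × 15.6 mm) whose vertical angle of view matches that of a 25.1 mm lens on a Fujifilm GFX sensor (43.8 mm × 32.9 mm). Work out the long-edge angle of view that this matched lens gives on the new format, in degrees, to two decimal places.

Equal vertical AOV ⇒ f₂ = f₁ · 15.6/32.9 = 25.1 × 0.47416 ≈ 11.9015 mm.
Long-edge AOV on the new format = 2·arctan(23.5 / (2 × 11.9015)) = 2·arctan(0.98727) ≈ 89.2659°.

89.27°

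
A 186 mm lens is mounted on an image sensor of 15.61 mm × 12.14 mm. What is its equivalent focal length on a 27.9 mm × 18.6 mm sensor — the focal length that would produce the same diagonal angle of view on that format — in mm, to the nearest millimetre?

Sensor diagonal = √(15.61² + 12.14²) = √391.0517 ≈ 19.7750 mm.
Sensor diagonal = √(27.9² + 18.6²) = √1124.3700 ≈ 33.5316 mm.
Equal angle of view means equal diagonal/f ratio, so f₂ = f₁ · (diagonal₂/diagonal₁) = 186 × 33.5316/19.7750.
f₂ = 186 × 1.69566 ≈ 315.392 mm.

315 mm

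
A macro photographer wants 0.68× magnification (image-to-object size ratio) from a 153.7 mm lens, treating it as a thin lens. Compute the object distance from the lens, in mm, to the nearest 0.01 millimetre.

379.73 mm

With m = dᵢ/dₒ and 1/f = 1/dₒ + 1/dᵢ, substituting dᵢ = m·dₒ gives 1/f = (1 + 1/m)/dₒ, hence dₒ = f·(1 + 1/m).
dₒ = 153.7 × (1 + 1/0.68) = 153.7 × 2.47059 ≈ 379.729 mm.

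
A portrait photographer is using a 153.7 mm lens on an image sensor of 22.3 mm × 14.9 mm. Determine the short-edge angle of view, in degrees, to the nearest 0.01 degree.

Angle of view α = 2·arctan(h/2f) with h = 14.9 mm and f = 153.7 mm.
h/2f = 0.04847; arctan(0.04847) ≈ 2.7750°, so α ≈ 5.5500°.

5.55°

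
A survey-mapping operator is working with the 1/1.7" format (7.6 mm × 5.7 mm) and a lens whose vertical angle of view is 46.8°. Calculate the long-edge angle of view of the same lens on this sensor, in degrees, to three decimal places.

From the vertical AOV: f = 5.7 / (2·tan(23.4°)) = 5.7 / 0.86548 ≈ 6.5860 mm.
Long-edge AOV = 2·arctan(7.6 / (2 × 6.5860)) = 2·arctan(0.57698) ≈ 59.9686°.

59.969°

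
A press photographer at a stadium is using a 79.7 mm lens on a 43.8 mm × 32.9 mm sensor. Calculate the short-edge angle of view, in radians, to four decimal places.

Angle of view α = 2·arctan(h/2f) with h = 32.9 mm and f = 79.7 mm.
h/2f = 0.20640; arctan(0.20640) ≈ 0.2035 rad, so α ≈ 0.4071 rad.

0.4071 rad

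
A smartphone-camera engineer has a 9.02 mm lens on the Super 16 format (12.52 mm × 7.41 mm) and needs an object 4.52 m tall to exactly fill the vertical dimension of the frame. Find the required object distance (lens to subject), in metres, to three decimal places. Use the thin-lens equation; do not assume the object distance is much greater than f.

5.511 m

W: 4.52 m = 4520 mm.
Magnification m = h/W = dᵢ/dₒ; combined with 1/f = 1/dₒ + 1/dᵢ this gives dₒ = f·(1 + W/h).
dₒ = 9.02 mm × (1 + 4520/7.41) = 9.02 × 610.9865 ≈ 5511.098 mm = 5.5111 m.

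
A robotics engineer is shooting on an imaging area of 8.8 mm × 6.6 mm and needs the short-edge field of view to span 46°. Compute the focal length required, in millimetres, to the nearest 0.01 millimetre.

From α = 2·arctan(h/2f) we get f = h / (2·tan(α/2)).
With h = 6.6 mm and α/2 = 23°, tan(α/2) ≈ 0.42447, so f ≈ 6.6 / 0.84895 ≈ 7.7743 mm.

7.77 mm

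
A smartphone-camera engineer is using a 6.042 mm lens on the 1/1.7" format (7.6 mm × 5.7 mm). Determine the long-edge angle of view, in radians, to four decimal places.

Angle of view α = 2·arctan(w/2f) with w = 7.6 mm and f = 6.042 mm.
w/2f = 0.62893; arctan(0.62893) ≈ 0.5614 rad, so α ≈ 1.1228 rad.

1.1228 rad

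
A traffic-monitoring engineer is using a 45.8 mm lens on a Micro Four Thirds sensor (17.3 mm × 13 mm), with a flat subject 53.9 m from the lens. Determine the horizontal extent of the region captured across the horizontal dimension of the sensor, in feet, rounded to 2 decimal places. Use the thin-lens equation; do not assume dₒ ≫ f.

dₒ: 53.9 m = 53900 mm.
Similar triangles through the lens centre give W/dₒ = w/dᵢ; with 1/f = 1/dₒ + 1/dᵢ this gives W = w·(dₒ − f)/f.
W = 17.3 mm × (53900 − 45.8) / 45.8 = 17.3 × 1175.8559 ≈ 20342.307 mm = 20342.307/304.8 ft = 66.7399 ft.

66.74 ft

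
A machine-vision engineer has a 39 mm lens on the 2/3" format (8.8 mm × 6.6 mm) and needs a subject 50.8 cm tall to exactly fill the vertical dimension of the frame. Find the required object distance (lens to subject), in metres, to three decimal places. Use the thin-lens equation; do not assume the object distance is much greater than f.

W: 50.8 cm = 508 mm.
Magnification m = h/W = dᵢ/dₒ; combined with 1/f = 1/dₒ + 1/dᵢ this gives dₒ = f·(1 + W/h).
dₒ = 39 mm × (1 + 508/6.6) = 39 × 77.9697 ≈ 3040.818 mm = 3.04082 m.

3.041 m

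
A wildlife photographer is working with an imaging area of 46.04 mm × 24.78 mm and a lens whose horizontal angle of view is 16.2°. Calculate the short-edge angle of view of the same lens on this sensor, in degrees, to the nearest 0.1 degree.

From the horizontal AOV: f = 46.04 / (2·tan(8.1°)) = 46.04 / 0.28464 ≈ 161.7470 mm.
Short-edge AOV = 2·arctan(24.78 / (2 × 161.7470)) = 2·arctan(0.07660) ≈ 8.7607°.

8.8°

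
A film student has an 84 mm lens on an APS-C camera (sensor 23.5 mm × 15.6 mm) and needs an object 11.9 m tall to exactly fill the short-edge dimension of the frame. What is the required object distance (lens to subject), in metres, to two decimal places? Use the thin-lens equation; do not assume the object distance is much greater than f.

W: 11.9 m = 11900 mm.
Magnification m = h/W = dᵢ/dₒ; combined with 1/f = 1/dₒ + 1/dᵢ this gives dₒ = f·(1 + W/h).
dₒ = 84 mm × (1 + 11900/15.6) = 84 × 763.8205 ≈ 64160.923 mm = 64.1609 m.

64.16 m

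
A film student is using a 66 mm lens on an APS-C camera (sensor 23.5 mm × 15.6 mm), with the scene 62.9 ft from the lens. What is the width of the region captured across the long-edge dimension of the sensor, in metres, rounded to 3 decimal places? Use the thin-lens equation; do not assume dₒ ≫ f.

dₒ: 62.9 ft × 304.8 mm/ft = 19171.92 mm.
Similar triangles through the lens centre give W/dₒ = w/dᵢ; with 1/f = 1/dₒ + 1/dᵢ this gives W = w·(dₒ − f)/f.
W = 23.5 mm × (19171.9 − 66) / 66 = 23.5 × 289.4836 ≈ 6802.865 mm = 6.80287 m.

6.803 m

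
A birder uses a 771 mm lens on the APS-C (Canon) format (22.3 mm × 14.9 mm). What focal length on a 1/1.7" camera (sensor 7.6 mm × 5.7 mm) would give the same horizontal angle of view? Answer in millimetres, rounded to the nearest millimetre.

263 mm

Equal angle of view means equal width/f ratio, so f₂ = f₁ · (width₂/width₁) = 771 × 7.6/22.3.
f₂ = 771 × 0.34081 ≈ 262.762 mm.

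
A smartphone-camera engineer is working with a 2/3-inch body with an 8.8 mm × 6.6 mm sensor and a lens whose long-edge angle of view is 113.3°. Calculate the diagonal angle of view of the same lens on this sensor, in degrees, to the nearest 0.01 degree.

124.47°

From the long-edge AOV: f = 8.8 / (2·tan(56.65°)) = 8.8 / 3.03893 ≈ 2.8958 mm.
Sensor diagonal = √(8.8² + 6.6²) = √121.0000 ≈ 11.0000 mm.
Diagonal AOV = 2·arctan(11.0000 / (2 × 2.8958)) = 2·arctan(1.89933) ≈ 124.4662°.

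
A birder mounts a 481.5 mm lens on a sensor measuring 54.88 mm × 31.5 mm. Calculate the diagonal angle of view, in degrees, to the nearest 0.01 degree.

Sensor diagonal = √(54.88² + 31.5²) = √4004.0644 ≈ 63.2777 mm.
Angle of view α = 2·arctan(d/2f) with d = 63.2777 mm and f = 481.5 mm.
d/2f = 0.06571; arctan(0.06571) ≈ 3.7594°, so α ≈ 7.5189°.

7.52°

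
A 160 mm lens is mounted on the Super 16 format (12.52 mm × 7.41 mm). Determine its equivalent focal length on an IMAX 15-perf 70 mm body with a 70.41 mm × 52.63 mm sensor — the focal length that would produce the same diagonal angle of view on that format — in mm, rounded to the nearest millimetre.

967 mm

Sensor diagonal = √(12.52² + 7.41²) = √211.6585 ≈ 14.5485 mm.
Sensor diagonal = √(70.41² + 52.63²) = √7727.4850 ≈ 87.9061 mm.
Equal angle of view means equal diagonal/f ratio, so f₂ = f₁ · (diagonal₂/diagonal₁) = 160 × 87.9061/14.5485.
f₂ = 160 × 6.04229 ≈ 966.766 mm.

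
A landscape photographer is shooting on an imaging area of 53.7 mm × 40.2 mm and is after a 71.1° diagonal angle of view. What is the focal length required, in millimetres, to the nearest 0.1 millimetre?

46.9 mm

Sensor diagonal = √(53.7² + 40.2²) = √4499.7300 ≈ 67.0800 mm.
From α = 2·arctan(d/2f) we get f = d / (2·tan(α/2)).
With d = 67.0800 mm and α/2 = 35.55°, tan(α/2) ≈ 0.71461, so f ≈ 67.0800 / 1.42922 ≈ 46.9347 mm.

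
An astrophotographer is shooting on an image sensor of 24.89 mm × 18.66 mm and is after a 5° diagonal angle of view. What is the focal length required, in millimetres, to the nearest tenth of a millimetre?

356.2 mm

Sensor diagonal = √(24.89² + 18.66²) = √967.7077 ≈ 31.1080 mm.
From α = 2·arctan(d/2f) we get f = d / (2·tan(α/2)).
With d = 31.1080 mm and α/2 = 2.5°, tan(α/2) ≈ 0.04366, so f ≈ 31.1080 / 0.08732 ≈ 356.2452 mm.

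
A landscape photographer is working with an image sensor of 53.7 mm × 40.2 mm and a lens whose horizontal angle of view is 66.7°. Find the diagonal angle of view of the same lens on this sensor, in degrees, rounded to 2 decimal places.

78.85°

From the horizontal AOV: f = 53.7 / (2·tan(33.35°)) = 53.7 / 1.31625 ≈ 40.7976 mm.
Sensor diagonal = √(53.7² + 40.2²) = √4499.7300 ≈ 67.0800 mm.
Diagonal AOV = 2·arctan(67.0800 / (2 × 40.7976)) = 2·arctan(0.82211) ≈ 78.8478°.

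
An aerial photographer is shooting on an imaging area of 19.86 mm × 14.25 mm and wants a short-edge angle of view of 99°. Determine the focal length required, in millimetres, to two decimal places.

From α = 2·arctan(h/2f) we get f = h / (2·tan(α/2)).
With h = 14.25 mm and α/2 = 49.5°, tan(α/2) ≈ 1.17085, so f ≈ 14.25 / 2.34170 ≈ 6.0853 mm.

6.09 mm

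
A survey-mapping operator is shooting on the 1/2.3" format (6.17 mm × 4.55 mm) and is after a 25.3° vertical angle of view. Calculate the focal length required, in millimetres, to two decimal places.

From α = 2·arctan(h/2f) we get f = h / (2·tan(α/2)).
With h = 4.55 mm and α/2 = 12.65°, tan(α/2) ≈ 0.22444, so f ≈ 4.55 / 0.44889 ≈ 10.1362 mm.

10.14 mm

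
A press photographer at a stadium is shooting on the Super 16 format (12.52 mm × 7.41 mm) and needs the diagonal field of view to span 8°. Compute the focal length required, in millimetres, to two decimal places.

104.03 mm

Sensor diagonal = √(12.52² + 7.41²) = √211.6585 ≈ 14.5485 mm.
From α = 2·arctan(d/2f) we get f = d / (2·tan(α/2)).
With d = 14.5485 mm and α/2 = 4°, tan(α/2) ≈ 0.06993, so f ≈ 14.5485 / 0.13985 ≈ 104.0265 mm.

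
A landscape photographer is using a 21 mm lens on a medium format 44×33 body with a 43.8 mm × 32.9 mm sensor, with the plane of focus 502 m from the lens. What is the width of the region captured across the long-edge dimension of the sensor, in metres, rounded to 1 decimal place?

dₒ: 502 m = 502000 mm.
Similar triangles through the lens centre give W/dₒ = w/dᵢ; with 1/f = 1/dₒ + 1/dᵢ this gives W = w·(dₒ − f)/f.
W = 43.8 mm × (502000 − 21) / 21 = 43.8 × 23903.7619 ≈ 1046984.771 mm = 1046.98 m.

1047.0 m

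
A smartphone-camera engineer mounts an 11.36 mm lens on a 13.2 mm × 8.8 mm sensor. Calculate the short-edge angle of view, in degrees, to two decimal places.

42.35°

Angle of view α = 2·arctan(h/2f) with h = 8.8 mm and f = 11.36 mm.
h/2f = 0.38732; arctan(0.38732) ≈ 21.1726°, so α ≈ 42.3452°.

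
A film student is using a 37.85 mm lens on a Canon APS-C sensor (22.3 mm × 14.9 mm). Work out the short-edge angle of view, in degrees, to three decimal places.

Angle of view α = 2·arctan(h/2f) with h = 14.9 mm and f = 37.85 mm.
h/2f = 0.19683; arctan(0.19683) ≈ 11.1352°, so α ≈ 22.2703°.

22.270°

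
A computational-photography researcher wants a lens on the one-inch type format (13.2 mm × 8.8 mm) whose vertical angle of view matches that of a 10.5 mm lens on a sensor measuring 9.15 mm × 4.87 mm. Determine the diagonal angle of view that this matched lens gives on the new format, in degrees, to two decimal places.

Equal vertical AOV ⇒ f₂ = f₁ · 8.8/4.87 = 10.5 × 1.80698 ≈ 18.9733 mm.
Sensor diagonal = √(13.2² + 8.8²) = √251.6800 ≈ 15.8644 mm.
Diagonal AOV on the new format = 2·arctan(15.8644 / (2 × 18.9733)) = 2·arctan(0.41807) ≈ 45.3769°.

45.38°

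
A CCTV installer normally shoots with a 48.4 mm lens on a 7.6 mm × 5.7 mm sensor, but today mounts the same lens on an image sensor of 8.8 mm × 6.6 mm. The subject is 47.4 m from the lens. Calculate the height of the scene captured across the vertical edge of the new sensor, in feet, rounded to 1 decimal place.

21.2 ft

The focal length stays 48.4 mm; the relevant sensor dimension is now h = 6.6 mm. Object distance dₒ = 47.4 m = 47400 mm.
Thin-lens field height W = h·(dₒ − f)/f = 6.6 × (47400 − 48.4)/48.4 ≈ 6457.036 mm = 6457.036/304.8 ft = 21.1845 ft.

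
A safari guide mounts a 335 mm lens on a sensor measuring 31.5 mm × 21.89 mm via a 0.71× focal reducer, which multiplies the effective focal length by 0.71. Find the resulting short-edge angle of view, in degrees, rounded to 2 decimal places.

Effective focal length f = 335 × 0.71 = 237.85 mm.
α = 2·arctan(21.89 / (2 × 237.85)) = 2·arctan(0.04602) ≈ 5.2694°.

5.27°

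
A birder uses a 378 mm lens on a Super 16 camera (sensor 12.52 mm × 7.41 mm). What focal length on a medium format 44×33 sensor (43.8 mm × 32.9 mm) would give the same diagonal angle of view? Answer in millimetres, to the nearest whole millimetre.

1423 mm

Sensor diagonal = √(12.52² + 7.41²) = √211.6585 ≈ 14.5485 mm.
Sensor diagonal = √(43.8² + 32.9²) = √3000.8500 ≈ 54.7800 mm.
Equal angle of view means equal diagonal/f ratio, so f₂ = f₁ · (diagonal₂/diagonal₁) = 378 × 54.7800/14.5485.
f₂ = 378 × 3.76534 ≈ 1423.299 mm.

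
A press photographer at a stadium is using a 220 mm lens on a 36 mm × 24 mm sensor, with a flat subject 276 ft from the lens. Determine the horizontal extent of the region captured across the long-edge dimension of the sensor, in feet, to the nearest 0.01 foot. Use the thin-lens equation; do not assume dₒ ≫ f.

45.05 ft

dₒ: 276 ft × 304.8 mm/ft = 84124.80 mm.
Similar triangles through the lens centre give W/dₒ = w/dᵢ; with 1/f = 1/dₒ + 1/dᵢ this gives W = w·(dₒ − f)/f.
W = 36 mm × (84124.8 − 220) / 220 = 36 × 381.3854 ≈ 13729.876 mm = 13729.876/304.8 ft = 45.0455 ft.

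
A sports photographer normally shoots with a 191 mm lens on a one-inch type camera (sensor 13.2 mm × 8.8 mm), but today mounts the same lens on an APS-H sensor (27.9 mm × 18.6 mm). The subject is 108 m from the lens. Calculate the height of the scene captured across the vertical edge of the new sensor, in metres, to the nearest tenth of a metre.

10.5 m

The focal length stays 191 mm; the relevant sensor dimension is now h = 18.6 mm. Object distance dₒ = 108 m = 108000 mm.
Thin-lens field height W = h·(dₒ − f)/f = 18.6 × (108000 − 191)/191 ≈ 10498.677 mm = 10.4987 m.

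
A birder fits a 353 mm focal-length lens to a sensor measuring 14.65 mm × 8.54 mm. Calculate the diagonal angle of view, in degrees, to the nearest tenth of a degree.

2.8°

Sensor diagonal = √(14.65² + 8.54²) = √287.5541 ≈ 16.9574 mm.
Angle of view α = 2·arctan(d/2f) with d = 16.9574 mm and f = 353 mm.
d/2f = 0.02402; arctan(0.02402) ≈ 1.3759°, so α ≈ 2.7518°.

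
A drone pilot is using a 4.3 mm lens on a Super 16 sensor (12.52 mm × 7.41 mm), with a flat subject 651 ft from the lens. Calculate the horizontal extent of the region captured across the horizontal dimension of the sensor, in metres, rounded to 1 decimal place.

dₒ: 651 ft × 304.8 mm/ft = 198424.79 mm.
Similar triangles through the lens centre give W/dₒ = w/dᵢ; with 1/f = 1/dₒ + 1/dᵢ this gives W = w·(dₒ − f)/f.
W = 12.52 mm × (198425 − 4.3) / 4.3 = 12.52 × 46144.3008 ≈ 577726.647 mm = 577.727 m.

577.7 m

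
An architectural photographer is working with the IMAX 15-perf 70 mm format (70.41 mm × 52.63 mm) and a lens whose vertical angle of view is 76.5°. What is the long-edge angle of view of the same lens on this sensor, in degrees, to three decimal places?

From the vertical AOV: f = 52.63 / (2·tan(38.25°)) = 52.63 / 1.57667 ≈ 33.3804 mm.
Long-edge AOV = 2·arctan(70.41 / (2 × 33.3804)) = 2·arctan(1.05466) ≈ 93.0478°.

93.048°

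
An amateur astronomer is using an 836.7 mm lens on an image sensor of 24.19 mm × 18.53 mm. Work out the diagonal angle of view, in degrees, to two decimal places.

Sensor diagonal = √(24.19² + 18.53²) = √928.5170 ≈ 30.4716 mm.
Angle of view α = 2·arctan(d/2f) with d = 30.4716 mm and f = 836.7 mm.
d/2f = 0.01821; arctan(0.01821) ≈ 1.0432°, so α ≈ 2.0864°.

2.09°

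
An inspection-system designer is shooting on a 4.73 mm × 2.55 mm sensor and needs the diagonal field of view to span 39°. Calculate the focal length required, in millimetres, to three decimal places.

Sensor diagonal = √(4.73² + 2.55²) = √28.8754 ≈ 5.3736 mm.
From α = 2·arctan(d/2f) we get f = d / (2·tan(α/2)).
With d = 5.3736 mm and α/2 = 19.5°, tan(α/2) ≈ 0.35412, so f ≈ 5.3736 / 0.70824 ≈ 7.5873 mm.

7.587 mm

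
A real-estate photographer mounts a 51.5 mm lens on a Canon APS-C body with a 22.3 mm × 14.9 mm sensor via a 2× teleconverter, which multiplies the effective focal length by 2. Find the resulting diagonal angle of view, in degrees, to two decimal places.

14.84°

Effective focal length f = 51.5 × 2 = 103 mm.
Sensor diagonal = √(22.3² + 14.9²) = √719.3000 ≈ 26.8198 mm.
α = 2·arctan(26.820 / (2 × 103)) = 2·arctan(0.13019) ≈ 14.8356°.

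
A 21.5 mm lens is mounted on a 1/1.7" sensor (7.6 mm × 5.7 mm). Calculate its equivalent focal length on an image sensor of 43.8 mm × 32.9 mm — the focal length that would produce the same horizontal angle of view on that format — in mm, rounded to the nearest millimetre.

124 mm

Equal angle of view means equal width/f ratio, so f₂ = f₁ · (width₂/width₁) = 21.5 × 43.8/7.6.
f₂ = 21.5 × 5.76316 ≈ 123.908 mm.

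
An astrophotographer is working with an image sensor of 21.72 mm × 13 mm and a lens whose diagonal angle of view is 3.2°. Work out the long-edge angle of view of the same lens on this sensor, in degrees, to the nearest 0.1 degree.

2.7°

Sensor diagonal = √(21.72² + 13²) = √640.7584 ≈ 25.3132 mm.
From the diagonal AOV: f = 25.3132 / (2·tan(1.6°)) = 25.3132 / 0.05587 ≈ 453.1134 mm.
Long-edge AOV = 2·arctan(21.72 / (2 × 453.1134)) = 2·arctan(0.02397) ≈ 2.7459°.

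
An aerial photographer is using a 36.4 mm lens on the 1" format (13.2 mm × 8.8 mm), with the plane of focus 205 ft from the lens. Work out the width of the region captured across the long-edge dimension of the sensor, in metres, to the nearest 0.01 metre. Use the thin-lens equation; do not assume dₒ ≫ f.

dₒ: 205 ft × 304.8 mm/ft = 62484.00 mm.
Similar triangles through the lens centre give W/dₒ = w/dᵢ; with 1/f = 1/dₒ + 1/dᵢ this gives W = w·(dₒ − f)/f.
W = 13.2 mm × (62484 − 36.4) / 36.4 = 13.2 × 1715.5934 ≈ 22645.832 mm = 22.6458 m.

22.65 m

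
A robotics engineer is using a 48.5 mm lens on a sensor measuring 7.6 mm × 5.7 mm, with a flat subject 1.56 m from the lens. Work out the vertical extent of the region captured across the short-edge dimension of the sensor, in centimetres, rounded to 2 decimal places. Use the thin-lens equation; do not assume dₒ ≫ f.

dₒ: 1.56 m = 1560 mm.
Similar triangles through the lens centre give W/dₒ = h/dᵢ; with 1/f = 1/dₒ + 1/dᵢ this gives W = h·(dₒ − f)/f.
W = 5.7 mm × (1560 − 48.5) / 48.5 = 5.7 × 31.1649 ≈ 177.640 mm = 17.764 cm.

17.76 cm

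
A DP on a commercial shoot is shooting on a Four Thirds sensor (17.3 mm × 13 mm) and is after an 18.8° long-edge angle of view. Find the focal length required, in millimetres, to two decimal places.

52.25 mm

From α = 2·arctan(w/2f) we get f = w / (2·tan(α/2)).
With w = 17.3 mm and α/2 = 9.4°, tan(α/2) ≈ 0.16555, so f ≈ 17.3 / 0.33110 ≈ 52.2504 mm.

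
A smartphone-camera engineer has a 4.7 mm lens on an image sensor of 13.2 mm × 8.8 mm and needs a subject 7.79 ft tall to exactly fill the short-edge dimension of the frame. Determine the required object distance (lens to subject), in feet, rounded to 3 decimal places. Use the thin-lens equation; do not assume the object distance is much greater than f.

4.176 ft

W: 7.79 ft × 304.8 mm/ft = 2374.39 mm.
Magnification m = h/W = dᵢ/dₒ; combined with 1/f = 1/dₒ + 1/dᵢ this gives dₒ = f·(1 + W/h).
dₒ = 4.7 mm × (1 + 2374.39/8.8) = 4.7 × 270.8173 ≈ 1272.841 mm = 1272.841/304.8 ft = 4.17599 ft.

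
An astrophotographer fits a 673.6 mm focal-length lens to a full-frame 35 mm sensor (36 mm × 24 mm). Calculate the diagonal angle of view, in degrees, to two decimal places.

3.68°

Sensor diagonal = √(36² + 24²) = √1872.0000 ≈ 43.2666 mm.
Angle of view α = 2·arctan(d/2f) with d = 43.2666 mm and f = 673.6 mm.
d/2f = 0.03212; arctan(0.03212) ≈ 1.8395°, so α ≈ 3.6790°.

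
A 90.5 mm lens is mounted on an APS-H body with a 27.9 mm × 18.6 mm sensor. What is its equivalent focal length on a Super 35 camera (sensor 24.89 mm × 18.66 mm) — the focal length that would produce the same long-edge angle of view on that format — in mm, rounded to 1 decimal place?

Equal angle of view means equal width/f ratio, so f₂ = f₁ · (width₂/width₁) = 90.5 × 24.89/27.9.
f₂ = 90.5 × 0.89211 ≈ 80.736 mm.

80.7 mm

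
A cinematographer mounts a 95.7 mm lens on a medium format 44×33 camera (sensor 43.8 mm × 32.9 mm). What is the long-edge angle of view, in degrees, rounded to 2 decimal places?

Angle of view α = 2·arctan(w/2f) with w = 43.8 mm and f = 95.7 mm.
w/2f = 0.22884; arctan(0.22884) ≈ 12.8896°, so α ≈ 25.7793°.

25.78°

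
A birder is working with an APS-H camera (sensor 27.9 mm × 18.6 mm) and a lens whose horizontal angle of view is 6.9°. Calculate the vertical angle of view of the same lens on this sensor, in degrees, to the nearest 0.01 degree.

4.60°

From the horizontal AOV: f = 27.9 / (2·tan(3.45°)) = 27.9 / 0.12057 ≈ 231.3942 mm.
Vertical AOV = 2·arctan(18.6 / (2 × 231.3942)) = 2·arctan(0.04019) ≈ 4.6031°.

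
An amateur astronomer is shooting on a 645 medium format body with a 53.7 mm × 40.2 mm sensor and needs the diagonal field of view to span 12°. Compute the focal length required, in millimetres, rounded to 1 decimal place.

Sensor diagonal = √(53.7² + 40.2²) = √4499.7300 ≈ 67.0800 mm.
From α = 2·arctan(d/2f) we get f = d / (2·tan(α/2)).
With d = 67.0800 mm and α/2 = 6°, tan(α/2) ≈ 0.10510, so f ≈ 67.0800 / 0.21021 ≈ 319.1119 mm.

319.1 mm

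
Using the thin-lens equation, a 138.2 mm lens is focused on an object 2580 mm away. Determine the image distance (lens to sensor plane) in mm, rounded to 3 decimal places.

146.022 mm

1/dᵢ = 1/f − 1/dₒ = 1/138.2 − 1/2580 = 0.0068483 mm⁻¹.
dᵢ = 1/0.0068483 ≈ 146.0218 mm.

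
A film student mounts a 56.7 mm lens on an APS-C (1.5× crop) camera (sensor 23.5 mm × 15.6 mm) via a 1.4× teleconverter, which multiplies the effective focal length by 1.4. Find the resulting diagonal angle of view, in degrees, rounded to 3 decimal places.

20.149°

Effective focal length f = 56.7 × 1.4 = 79.38 mm.
Sensor diagonal = √(23.5² + 15.6²) = √795.6100 ≈ 28.2066 mm.
α = 2·arctan(28.207 / (2 × 79.38)) = 2·arctan(0.17767) ≈ 20.1490°.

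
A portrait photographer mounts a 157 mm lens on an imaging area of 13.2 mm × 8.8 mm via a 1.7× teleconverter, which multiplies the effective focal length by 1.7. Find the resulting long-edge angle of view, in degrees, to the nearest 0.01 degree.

Effective focal length f = 157 × 1.7 = 266.9 mm.
α = 2·arctan(13.2 / (2 × 266.9)) = 2·arctan(0.02473) ≈ 2.8331°.

2.83°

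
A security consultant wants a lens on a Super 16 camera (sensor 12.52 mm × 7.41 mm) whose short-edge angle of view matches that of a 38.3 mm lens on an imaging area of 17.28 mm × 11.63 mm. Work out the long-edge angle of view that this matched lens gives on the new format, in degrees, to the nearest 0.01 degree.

28.78°

Equal short-edge AOV ⇒ f₂ = f₁ · 7.41/11.63 = 38.3 × 0.63715 ≈ 24.4027 mm.
Long-edge AOV on the new format = 2·arctan(12.52 / (2 × 24.4027)) = 2·arctan(0.25653) ≈ 28.7756°.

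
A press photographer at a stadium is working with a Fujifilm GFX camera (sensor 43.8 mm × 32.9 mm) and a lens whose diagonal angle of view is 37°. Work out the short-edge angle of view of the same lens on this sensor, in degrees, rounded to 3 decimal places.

22.725°

Sensor diagonal = √(43.8² + 32.9²) = √3000.8500 ≈ 54.7800 mm.
From the diagonal AOV: f = 54.7800 / (2·tan(18.5°)) = 54.7800 / 0.66919 ≈ 81.8601 mm.
Short-edge AOV = 2·arctan(32.9 / (2 × 81.8601)) = 2·arctan(0.20095) ≈ 22.7248°.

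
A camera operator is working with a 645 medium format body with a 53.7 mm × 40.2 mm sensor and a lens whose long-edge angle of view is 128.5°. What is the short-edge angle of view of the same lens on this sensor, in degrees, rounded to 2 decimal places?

114.41°

From the long-edge AOV: f = 53.7 / (2·tan(64.25°)) = 53.7 / 4.14643 ≈ 12.9509 mm.
Short-edge AOV = 2·arctan(40.2 / (2 × 12.9509)) = 2·arctan(1.55202) ≈ 114.4107°.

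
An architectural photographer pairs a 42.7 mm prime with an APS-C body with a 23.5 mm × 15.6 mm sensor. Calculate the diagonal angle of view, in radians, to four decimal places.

0.6380 rad

Sensor diagonal = √(23.5² + 15.6²) = √795.6100 ≈ 28.2066 mm.
Angle of view α = 2·arctan(d/2f) with d = 28.2066 mm and f = 42.7 mm.
d/2f = 0.33029; arctan(0.33029) ≈ 0.3190 rad, so α ≈ 0.6380 rad.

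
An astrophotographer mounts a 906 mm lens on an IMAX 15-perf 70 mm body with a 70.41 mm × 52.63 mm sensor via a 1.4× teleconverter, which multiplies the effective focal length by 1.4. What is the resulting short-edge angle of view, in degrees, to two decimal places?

2.38°

Effective focal length f = 906 × 1.4 = 1268.4 mm.
α = 2·arctan(52.63 / (2 × 1268.4)) = 2·arctan(0.02075) ≈ 2.3770°.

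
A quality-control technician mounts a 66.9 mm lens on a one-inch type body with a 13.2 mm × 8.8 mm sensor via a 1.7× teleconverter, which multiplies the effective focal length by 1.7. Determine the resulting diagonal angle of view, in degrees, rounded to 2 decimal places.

7.98°

Effective focal length f = 66.9 × 1.7 = 113.73 mm.
Sensor diagonal = √(13.2² + 8.8²) = √251.6800 ≈ 15.8644 mm.
α = 2·arctan(15.864 / (2 × 113.73)) = 2·arctan(0.06975) ≈ 7.9794°.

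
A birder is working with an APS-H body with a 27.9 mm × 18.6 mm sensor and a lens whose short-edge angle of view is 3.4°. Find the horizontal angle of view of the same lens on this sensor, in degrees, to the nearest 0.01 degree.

5.10°

From the short-edge AOV: f = 18.6 / (2·tan(1.7°)) = 18.6 / 0.05936 ≈ 313.3496 mm.
Horizontal AOV = 2·arctan(27.9 / (2 × 313.3496)) = 2·arctan(0.04452) ≈ 5.0981°.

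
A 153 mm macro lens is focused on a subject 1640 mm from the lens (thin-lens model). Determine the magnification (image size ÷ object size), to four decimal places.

0.1029×

Thin lens: 1/f = 1/dₒ + 1/dᵢ → 1/dᵢ = 1/153 − 1/1640 = 0.0059262 mm⁻¹, so dᵢ ≈ 168.7424 mm.
Magnification m = dᵢ/dₒ = 168.7424/1640 ≈ 0.10289.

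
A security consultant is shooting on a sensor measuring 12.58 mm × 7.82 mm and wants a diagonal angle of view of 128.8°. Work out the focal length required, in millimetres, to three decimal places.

Sensor diagonal = √(12.58² + 7.82²) = √219.4088 ≈ 14.8125 mm.
From α = 2·arctan(d/2f) we get f = d / (2·tan(α/2)).
With d = 14.8125 mm and α/2 = 64.4°, tan(α/2) ≈ 2.08716, so f ≈ 14.8125 / 4.17432 ≈ 3.5485 mm.

3.548 mm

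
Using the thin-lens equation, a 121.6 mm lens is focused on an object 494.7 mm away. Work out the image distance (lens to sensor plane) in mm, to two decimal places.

161.23 mm

1/dᵢ = 1/f − 1/dₒ = 1/121.6 − 1/494.7 = 0.0062023 mm⁻¹.
dᵢ = 1/0.0062023 ≈ 161.2316 mm.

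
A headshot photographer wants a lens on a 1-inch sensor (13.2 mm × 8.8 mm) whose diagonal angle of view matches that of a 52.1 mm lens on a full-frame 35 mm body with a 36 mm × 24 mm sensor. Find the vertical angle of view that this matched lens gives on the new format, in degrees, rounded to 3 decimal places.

25.941°

Sensor diagonal = √(36² + 24²) = √1872.0000 ≈ 43.2666 mm.
Sensor diagonal = √(13.2² + 8.8²) = √251.6800 ≈ 15.8644 mm.
Equal diagonal AOV ⇒ f₂ = f₁ · 15.8644/43.2666 = 52.1 × 0.36667 ≈ 19.1033 mm.
Vertical AOV on the new format = 2·arctan(8.8 / (2 × 19.1033)) = 2·arctan(0.23033) ≈ 25.9410°.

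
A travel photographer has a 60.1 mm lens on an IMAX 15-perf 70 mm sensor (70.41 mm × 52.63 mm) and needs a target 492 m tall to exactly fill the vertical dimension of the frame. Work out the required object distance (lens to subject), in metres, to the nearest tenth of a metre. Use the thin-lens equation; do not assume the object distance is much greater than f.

W: 492 m = 492000 mm.
Magnification m = h/W = dᵢ/dₒ; combined with 1/f = 1/dₒ + 1/dᵢ this gives dₒ = f·(1 + W/h).
dₒ = 60.1 mm × (1 + 492000/52.63) = 60.1 × 9349.2804 ≈ 561891.755 mm = 561.892 m.

561.9 m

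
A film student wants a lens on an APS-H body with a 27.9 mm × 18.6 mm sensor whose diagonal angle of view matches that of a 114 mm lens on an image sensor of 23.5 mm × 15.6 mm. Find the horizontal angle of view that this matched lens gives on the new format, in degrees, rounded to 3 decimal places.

Sensor diagonal = √(23.5² + 15.6²) = √795.6100 ≈ 28.2066 mm.
Sensor diagonal = √(27.9² + 18.6²) = √1124.3700 ≈ 33.5316 mm.
Equal diagonal AOV ⇒ f₂ = f₁ · 33.5316/28.2066 = 114 × 1.18879 ≈ 135.5219 mm.
Horizontal AOV on the new format = 2·arctan(27.9 / (2 × 135.5219)) = 2·arctan(0.10294) ≈ 11.7541°.

11.754°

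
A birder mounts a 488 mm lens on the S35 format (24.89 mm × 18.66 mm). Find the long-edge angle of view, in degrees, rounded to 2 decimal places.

2.92°

Angle of view α = 2·arctan(w/2f) with w = 24.89 mm and f = 488 mm.
w/2f = 0.02550; arctan(0.02550) ≈ 1.4608°, so α ≈ 2.9217°.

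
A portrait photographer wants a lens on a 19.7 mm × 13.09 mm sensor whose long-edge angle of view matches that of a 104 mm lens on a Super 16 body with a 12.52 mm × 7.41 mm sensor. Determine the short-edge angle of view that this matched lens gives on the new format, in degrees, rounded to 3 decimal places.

4.581°

Equal long-edge AOV ⇒ f₂ = f₁ · 19.7/12.52 = 104 × 1.57348 ≈ 163.6422 mm.
Short-edge AOV on the new format = 2·arctan(13.09 / (2 × 163.6422)) = 2·arctan(0.04000) ≈ 4.5807°.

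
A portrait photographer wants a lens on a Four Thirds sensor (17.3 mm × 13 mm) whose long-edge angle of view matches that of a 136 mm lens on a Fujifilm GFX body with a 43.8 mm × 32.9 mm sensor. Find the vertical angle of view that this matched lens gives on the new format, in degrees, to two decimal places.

13.80°

Equal long-edge AOV ⇒ f₂ = f₁ · 17.3/43.8 = 136 × 0.39498 ≈ 53.7169 mm.
Vertical AOV on the new format = 2·arctan(13 / (2 × 53.7169)) = 2·arctan(0.12100) ≈ 13.7990°.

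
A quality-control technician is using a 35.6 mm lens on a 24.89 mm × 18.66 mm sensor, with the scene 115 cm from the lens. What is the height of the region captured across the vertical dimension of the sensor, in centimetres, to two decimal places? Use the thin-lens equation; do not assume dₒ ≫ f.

58.41 cm

dₒ: 115 cm = 1150 mm.
Similar triangles through the lens centre give W/dₒ = h/dᵢ; with 1/f = 1/dₒ + 1/dᵢ this gives W = h·(dₒ − f)/f.
W = 18.66 mm × (1150 − 35.6) / 35.6 = 18.66 × 31.3034 ≈ 584.121 mm = 58.4121 cm.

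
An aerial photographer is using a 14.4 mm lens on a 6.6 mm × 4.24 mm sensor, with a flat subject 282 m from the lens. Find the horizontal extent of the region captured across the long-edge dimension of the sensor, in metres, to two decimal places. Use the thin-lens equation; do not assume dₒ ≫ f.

dₒ: 282 m = 282000 mm.
Similar triangles through the lens centre give W/dₒ = w/dᵢ; with 1/f = 1/dₒ + 1/dᵢ this gives W = w·(dₒ − f)/f.
W = 6.6 mm × (282000 − 14.4) / 14.4 = 6.6 × 19582.3333 ≈ 129243.400 mm = 129.243 m.

129.24 m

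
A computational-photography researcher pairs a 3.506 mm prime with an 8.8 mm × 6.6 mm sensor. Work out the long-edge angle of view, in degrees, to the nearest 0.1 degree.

Angle of view α = 2·arctan(w/2f) with w = 8.8 mm and f = 3.506 mm.
w/2f = 1.25499; arctan(1.25499) ≈ 51.4515°, so α ≈ 102.9031°.

102.9°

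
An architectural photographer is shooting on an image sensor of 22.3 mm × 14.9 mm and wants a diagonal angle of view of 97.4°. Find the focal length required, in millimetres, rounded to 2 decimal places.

11.78 mm

Sensor diagonal = √(22.3² + 14.9²) = √719.3000 ≈ 26.8198 mm.
From α = 2·arctan(d/2f) we get f = d / (2·tan(α/2)).
With d = 26.8198 mm and α/2 = 48.7°, tan(α/2) ≈ 1.13828, so f ≈ 26.8198 / 2.27655 ≈ 11.7809 mm.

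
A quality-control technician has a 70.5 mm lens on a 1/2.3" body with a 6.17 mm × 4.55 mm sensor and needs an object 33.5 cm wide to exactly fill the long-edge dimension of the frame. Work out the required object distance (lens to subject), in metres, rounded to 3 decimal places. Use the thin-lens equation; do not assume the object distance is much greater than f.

W: 33.5 cm = 335 mm.
Magnification m = w/W = dᵢ/dₒ; combined with 1/f = 1/dₒ + 1/dᵢ this gives dₒ = f·(1 + W/w).
dₒ = 70.5 mm × (1 + 335/6.17) = 70.5 × 55.2950 ≈ 3898.296 mm = 3.8983 m.

3.898 m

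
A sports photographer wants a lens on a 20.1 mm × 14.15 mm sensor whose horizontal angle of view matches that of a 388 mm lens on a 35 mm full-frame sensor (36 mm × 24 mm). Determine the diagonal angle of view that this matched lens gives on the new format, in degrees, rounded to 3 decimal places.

6.494°

Equal horizontal AOV ⇒ f₂ = f₁ · 20.1/36 = 388 × 0.55833 ≈ 216.6333 mm.
Sensor diagonal = √(20.1² + 14.15²) = √604.2325 ≈ 24.5811 mm.
Diagonal AOV on the new format = 2·arctan(24.5811 / (2 × 216.6333)) = 2·arctan(0.05673) ≈ 6.4943°.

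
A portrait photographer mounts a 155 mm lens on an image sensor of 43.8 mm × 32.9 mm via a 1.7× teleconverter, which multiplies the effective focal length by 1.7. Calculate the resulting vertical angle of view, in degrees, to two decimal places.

Effective focal length f = 155 × 1.7 = 263.5 mm.
α = 2·arctan(32.9 / (2 × 263.5)) = 2·arctan(0.06243) ≈ 7.1445°.

7.14°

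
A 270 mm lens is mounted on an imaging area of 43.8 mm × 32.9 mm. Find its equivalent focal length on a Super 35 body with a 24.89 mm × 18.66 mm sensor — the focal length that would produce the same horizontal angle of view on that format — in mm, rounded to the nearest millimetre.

Equal angle of view means equal width/f ratio, so f₂ = f₁ · (width₂/width₁) = 270 × 24.89/43.8.
f₂ = 270 × 0.56826 ≈ 153.432 mm.

153 mm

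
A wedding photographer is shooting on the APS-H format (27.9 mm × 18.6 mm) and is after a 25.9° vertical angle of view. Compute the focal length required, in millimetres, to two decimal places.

40.44 mm

From α = 2·arctan(h/2f) we get f = h / (2·tan(α/2)).
With h = 18.6 mm and α/2 = 12.95°, tan(α/2) ≈ 0.22995, so f ≈ 18.6 / 0.45990 ≈ 40.4437 mm.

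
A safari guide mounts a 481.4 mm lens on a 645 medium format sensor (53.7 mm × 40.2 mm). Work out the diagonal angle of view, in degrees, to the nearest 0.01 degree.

Sensor diagonal = √(53.7² + 40.2²) = √4499.7300 ≈ 67.0800 mm.
Angle of view α = 2·arctan(d/2f) with d = 67.0800 mm and f = 481.4 mm.
d/2f = 0.06967; arctan(0.06967) ≈ 3.9855°, so α ≈ 7.9709°.

7.97°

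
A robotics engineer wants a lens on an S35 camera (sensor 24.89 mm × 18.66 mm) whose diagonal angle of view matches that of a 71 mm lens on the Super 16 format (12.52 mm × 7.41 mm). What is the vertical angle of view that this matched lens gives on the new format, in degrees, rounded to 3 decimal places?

7.034°

Sensor diagonal = √(12.52² + 7.41²) = √211.6585 ≈ 14.5485 mm.
Sensor diagonal = √(24.89² + 18.66²) = √967.7077 ≈ 31.1080 mm.
Equal diagonal AOV ⇒ f₂ = f₁ · 31.1080/14.5485 = 71 × 2.13823 ≈ 151.8143 mm.
Vertical AOV on the new format = 2·arctan(18.66 / (2 × 151.8143)) = 2·arctan(0.06146) ≈ 7.0336°.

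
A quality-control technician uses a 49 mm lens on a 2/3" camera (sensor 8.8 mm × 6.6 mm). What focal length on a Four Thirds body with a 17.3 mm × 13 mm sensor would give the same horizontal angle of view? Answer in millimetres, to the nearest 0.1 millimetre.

96.3 mm

Equal angle of view means equal width/f ratio, so f₂ = f₁ · (width₂/width₁) = 49 × 17.3/8.8.
f₂ = 49 × 1.96591 ≈ 96.330 mm.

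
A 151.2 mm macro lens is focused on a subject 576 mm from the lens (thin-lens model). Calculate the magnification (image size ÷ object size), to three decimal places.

0.356×

Thin lens: 1/f = 1/dₒ + 1/dᵢ → 1/dᵢ = 1/151.2 − 1/576 = 0.0048776 mm⁻¹, so dᵢ ≈ 205.0169 mm.
Magnification m = dᵢ/dₒ = 205.0169/576 ≈ 0.35593.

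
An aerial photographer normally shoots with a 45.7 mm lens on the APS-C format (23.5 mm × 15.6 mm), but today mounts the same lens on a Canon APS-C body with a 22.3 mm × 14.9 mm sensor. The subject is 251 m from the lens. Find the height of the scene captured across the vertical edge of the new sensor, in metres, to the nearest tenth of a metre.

81.8 m

The focal length stays 45.7 mm; the relevant sensor dimension is now h = 14.9 mm. Object distance dₒ = 251 m = 251000 mm.
Thin-lens field height W = h·(dₒ − f)/f = 14.9 × (251000 − 45.7)/45.7 ≈ 81820.986 mm = 81.821 m.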